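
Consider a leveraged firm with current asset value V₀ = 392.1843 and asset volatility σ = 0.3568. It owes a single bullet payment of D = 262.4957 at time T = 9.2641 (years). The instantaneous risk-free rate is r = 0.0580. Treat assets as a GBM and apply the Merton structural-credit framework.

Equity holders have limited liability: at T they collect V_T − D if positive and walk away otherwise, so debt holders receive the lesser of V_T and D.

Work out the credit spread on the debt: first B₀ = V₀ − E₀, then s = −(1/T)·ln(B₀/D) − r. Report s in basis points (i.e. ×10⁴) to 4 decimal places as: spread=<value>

spread=201.4926

Apply the equity-as-call identities (strike 262.4957, horizon 9.2641 years):
d₁ = [ln(V₀/D) + (r + σ²/2)T] / (σ√T)
   = [ln(392.1843/262.4957) + (0.0580 + 0.5·0.3568²)·9.2641] / (0.3568·√9.2641)
   = [0.401497 + 1.127007] / 1.085992 = 1.407473
d₂ = d₁ − σ√T = 1.407473 − 1.085992 = 0.321481
N(d₁) = 0.920356,  N(d₂) = 0.626077,  e^(−rT) = 0.584313
E₀ = V₀·N(d₁) − D·e^(−rT)·N(d₂)
   = 392.1843·0.920356 − 262.4957·0.584313·0.626077 = 264.921768
B₀ = V₀ − E₀ = 392.1843 − 264.921768 = 127.262532
spread = −(1/T)·ln(B₀/D) − r = −(1/9.2641)·ln(127.262532/262.4957) − 0.0580 = 0.02014926
in basis points: 0.02014926 × 10⁴ = 201.4926 bp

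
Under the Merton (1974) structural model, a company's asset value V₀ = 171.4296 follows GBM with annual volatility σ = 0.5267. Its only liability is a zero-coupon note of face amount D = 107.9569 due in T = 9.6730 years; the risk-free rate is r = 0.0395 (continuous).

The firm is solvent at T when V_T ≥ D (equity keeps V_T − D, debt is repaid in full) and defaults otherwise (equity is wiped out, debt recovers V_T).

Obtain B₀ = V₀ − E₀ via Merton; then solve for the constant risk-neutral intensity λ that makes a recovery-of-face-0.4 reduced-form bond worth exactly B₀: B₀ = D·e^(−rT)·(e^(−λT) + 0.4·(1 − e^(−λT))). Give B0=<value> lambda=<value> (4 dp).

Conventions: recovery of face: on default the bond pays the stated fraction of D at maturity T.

B0=43.6520 lambda=0.1175

Apply the equity-as-call identities (strike 107.9569, horizon 9.6730 years):
d₁ = [ln(V₀/D) + (r + σ²/2)T] / (σ√T)
   = [ln(171.4296/107.9569) + (0.0395 + 0.5·0.5267²)·9.6730] / (0.5267·√9.6730)
   = [0.462441 + 1.723791] / 1.638113 = 1.334603
d₂ = d₁ − σ√T = 1.334603 − 1.638113 = -0.303510
N(d₁) = 0.908997,  N(d₂) = 0.380751,  e^(−rT) = 0.682438
E₀ = V₀·N(d₁) − D·e^(−rT)·N(d₂)
   = 171.4296·0.908997 − 107.9569·0.682438·0.380751 = 127.777589
B₀ = V₀ − E₀ = 171.4296 − 127.777589 = 43.652011
e^(−λT) = (B₀·e^(rT)/D − 0.4)/(1 − 0.4) = (43.6520·1.465334/107.9569 − 0.4)/0.6 = 0.32083820
λ = −ln(0.32083820)/9.6730 = 0.117525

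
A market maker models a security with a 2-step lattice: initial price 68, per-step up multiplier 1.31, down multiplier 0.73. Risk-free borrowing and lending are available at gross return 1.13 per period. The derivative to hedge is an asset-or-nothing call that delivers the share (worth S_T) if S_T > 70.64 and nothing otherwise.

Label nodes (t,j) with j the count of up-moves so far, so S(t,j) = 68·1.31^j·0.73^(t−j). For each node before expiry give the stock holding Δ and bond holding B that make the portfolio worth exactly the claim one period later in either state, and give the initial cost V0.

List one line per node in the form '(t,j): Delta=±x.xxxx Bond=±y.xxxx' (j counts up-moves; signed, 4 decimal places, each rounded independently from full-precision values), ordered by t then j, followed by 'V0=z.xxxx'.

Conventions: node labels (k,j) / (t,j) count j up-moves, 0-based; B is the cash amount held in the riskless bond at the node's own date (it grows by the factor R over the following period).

(0,0): Delta=1.8058 Bond=-79.3271
(1,0): Delta=0.0000 Bond=0.0000
(1,1): Delta=2.2586 Bond=-129.9774
V0=43.4669

Under the risk-neutral measure, an up-move has probability p* = (R−d)/(u−d) = 0.6897 and values discount at R = 1.13.
At maturity the claim pays: V(2,0)=0.0000, V(2,1)=0.0000, V(2,2)=116.6948
Node (1,0) S=49.6400: V=(p*·0.0000+(1−p*)·0.0000)/1.13=0.0000; Δ=(0.0000−0.0000)/(65.0284−36.2372)=0.0000; B=V−Δ·S=0.0000
Node (1,1) S=89.0800: V=(p*·116.6948+(1−p*)·0.0000)/1.13=71.2205; Δ=(116.6948−0.0000)/(116.6948−65.0284)=2.2586; B=V−Δ·S=-129.9774
Node (0,0) S=68.0000: V=(p*·71.2205+(1−p*)·0.0000)/1.13=43.4669; Δ=(71.2205−0.0000)/(89.0800−49.6400)=1.8058; B=V−Δ·S=-79.3271
As a check, the time-0 holding Δ(0,0)·S0 + B(0,0) comes to 43.4669 — exactly V0.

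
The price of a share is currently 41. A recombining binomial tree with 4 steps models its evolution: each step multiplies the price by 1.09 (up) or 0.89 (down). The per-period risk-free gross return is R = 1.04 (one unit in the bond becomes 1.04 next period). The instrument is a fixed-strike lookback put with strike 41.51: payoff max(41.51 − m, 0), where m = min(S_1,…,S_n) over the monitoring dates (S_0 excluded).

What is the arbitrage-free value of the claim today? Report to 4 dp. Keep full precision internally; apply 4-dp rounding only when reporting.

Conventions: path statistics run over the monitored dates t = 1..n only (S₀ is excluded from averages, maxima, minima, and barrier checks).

price = 2.0542

Under the martingale measure an up-move has probability p* = 0.7500; value the claim as the probability-weighted average of per-path payoffs, discounted 4 periods at R = 1.04.
Enumerate all 2^4 = 16 price paths (U = up ×1.09, D = down ×0.89); each path with k up-moves has probability p*^k·(1−p*)^(4−k).
DDDD: m=25.7243, payoff=15.7857, prob=0.003906
UDDD: m=31.5051, payoff=10.0049, prob=0.011719
DUDD: m=31.5051, payoff=10.0049, prob=0.011719
UUDD: m=38.5849, payoff=2.9251, prob=0.035156
DDUD: m=31.5051, payoff=10.0049, prob=0.011719
UDUD: m=38.5849, payoff=2.9251, prob=0.035156
DUUD: m=36.4900, payoff=5.0200, prob=0.035156
UUUD: m=44.6900, payoff=0.0000, prob=0.105469
DDDU: m=28.9037, payoff=12.6063, prob=0.011719
UDDU: m=35.3989, payoff=6.1111, prob=0.035156
DUDU: m=35.3989, payoff=6.1111, prob=0.035156
UUDU: m=43.3538, payoff=0.0000, prob=0.105469
DDUU: m=32.4761, payoff=9.0339, prob=0.035156
UDUU: m=39.7741, payoff=1.7359, prob=0.105469
DUUU: m=36.4900, payoff=5.0200, prob=0.105469
UUUU: m=44.6900, payoff=0.0000, prob=0.316406
Price = Σ prob·payoff / R^4 = 2.403105 / 1.169859 = 2.0542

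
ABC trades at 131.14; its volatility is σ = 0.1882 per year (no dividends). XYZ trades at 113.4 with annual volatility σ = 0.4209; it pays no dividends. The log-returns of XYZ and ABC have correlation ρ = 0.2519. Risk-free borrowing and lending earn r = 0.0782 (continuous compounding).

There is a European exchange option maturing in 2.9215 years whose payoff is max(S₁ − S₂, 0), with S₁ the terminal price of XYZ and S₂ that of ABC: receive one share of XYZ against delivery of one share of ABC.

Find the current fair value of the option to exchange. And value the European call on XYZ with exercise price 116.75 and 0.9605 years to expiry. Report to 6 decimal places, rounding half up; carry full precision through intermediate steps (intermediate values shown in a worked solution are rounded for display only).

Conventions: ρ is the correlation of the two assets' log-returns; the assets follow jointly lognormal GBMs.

exchange price = 25.737503
price(XYZ call K=116.75) = 20.773567

σ_eff = √(σ₁² + σ₂² − 2ρσ₁σ₂) = √(0.4209² + 0.1882² − 2·0.2519·0.4209·0.1882) = 0.415534
d₁ = (ln(S₁/S₂) + (q₂ − q₁ + σ_eff²/2)T) / (σ_eff√T) = (ln(113.4/131.14) + (0.0 − 0.0 + 0.086334)·2.9215) / 0.710247 = 0.150485
d₂ = d₁ − σ_eff√T = 0.150485 − 0.710247 = -0.559762
N(d₁) = 0.559809,  N(d₂) = 0.287821
V = S₁·e^{−q₁T}·N(d₁) − S₂·e^{−q₂T}·N(d₂) = 63.482325 − 37.744822 = 25.737503
[vanilla: XYZ call K=116.75]
σ√T = 0.4209·√0.9605 = 0.412503
d₁ = (ln(S/K) + (r+σ²/2)T) / (σ√T) = (ln(113.4/116.75) + (0.0782+0.4209²/2)·0.9605) / 0.412503 = (-0.029114 + 0.160191) / 0.412503 = 0.317760
d₂ = d₁ − σ√T = 0.317760 − 0.412503 = -0.094743
e^{−rT} = 0.927640
N(d₁) = 0.624667,  N(d₂) = 0.462259
price = S·N(d₁) − K·e^{−rT}·N(d₂) = 70.837187 − 50.063620 = 20.773567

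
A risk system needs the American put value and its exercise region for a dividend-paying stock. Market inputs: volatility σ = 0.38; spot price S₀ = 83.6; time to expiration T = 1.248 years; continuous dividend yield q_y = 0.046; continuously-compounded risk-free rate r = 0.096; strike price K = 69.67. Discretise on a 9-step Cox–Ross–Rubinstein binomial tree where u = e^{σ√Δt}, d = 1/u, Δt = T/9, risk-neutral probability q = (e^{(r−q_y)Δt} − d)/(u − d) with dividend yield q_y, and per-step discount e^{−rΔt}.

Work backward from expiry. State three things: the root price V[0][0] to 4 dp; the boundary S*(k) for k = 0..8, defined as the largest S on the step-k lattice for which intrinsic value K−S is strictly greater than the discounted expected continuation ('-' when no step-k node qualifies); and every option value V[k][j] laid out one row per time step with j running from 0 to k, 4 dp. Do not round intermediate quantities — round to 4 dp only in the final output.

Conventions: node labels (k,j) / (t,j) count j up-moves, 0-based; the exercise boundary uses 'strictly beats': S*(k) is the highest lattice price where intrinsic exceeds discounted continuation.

price = 5.3595
boundary = - - - - 47.4666 41.2035 47.4666 54.6818 47.4666
tree:
5.3595
7.9907 2.7589
11.6026 4.4380 1.0811
16.3375 6.9761 1.9093 0.2458
22.2034 10.6597 3.3207 0.4877 0.0000
28.4665 15.7261 5.6613 0.9676 0.0000 0.0000
33.9033 22.2034 9.3932 1.9195 0.0000 0.0000 0.0000
38.6227 28.4665 14.9882 3.8082 0.0000 0.0000 0.0000 0.0000
42.7193 33.9033 22.2034 7.5550 0.0000 0.0000 0.0000 0.0000 0.0000
46.2754 38.6227 28.4665 14.9882 0.0000 0.0000 0.0000 0.0000 0.0000 0.0000

Δt=0.13867  u=1.15201  d=0.86805  q=0.48918  discount=0.98678
step 9 (expiry): payoffs max(K−S,0) = 46.2754 38.6227 28.4665 14.9882 0.0000 0.0000 0.0000 0.0000 0.0000 0.0000
step 8: (k=8,j=0): S=26.9507, K−S=42.7193, hold=41.9694 ⇒ V=42.7193 exercise | (k=8,j=1): S=35.7667, K−S=33.9033, hold=33.2094 ⇒ V=33.9033 exercise | (k=8,j=2): S=47.4666, K−S=22.2034, hold=21.5839 ⇒ V=22.2034 exercise | (k=8,j=3): S=62.9937, K−S=6.6763, hold=7.5550 ⇒ V=7.5550 continue | (k=8,j=4): S=83.6000, K−S=0.0000, hold=0.0000 ⇒ V=0.0000 continue | (k=8,j=5): S=110.9469, K−S=0.0000, hold=0.0000 ⇒ V=0.0000 continue | (k=8,j=6): S=147.2395, K−S=0.0000, hold=0.0000 ⇒ V=0.0000 continue | (k=8,j=7): S=195.4040, K−S=0.0000, hold=0.0000 ⇒ V=0.0000 continue | (k=8,j=8): S=259.3239, K−S=0.0000, hold=0.0000 ⇒ V=0.0000 continue  boundary S*=47.4666
step 7: (k=7,j=0): S=31.0473, K−S=38.6227, hold=37.8988 ⇒ V=38.6227 exercise | (k=7,j=1): S=41.2035, K−S=28.4665, hold=27.8072 ⇒ V=28.4665 exercise | (k=7,j=2): S=54.6818, K−S=14.9882, hold=14.8388 ⇒ V=14.9882 exercise | (k=7,j=3): S=72.5691, K−S=0.0000, hold=3.8082 ⇒ V=3.8082 continue | (k=7,j=4): S=96.3077, K−S=0.0000, hold=0.0000 ⇒ V=0.0000 continue | (k=7,j=5): S=127.8115, K−S=0.0000, hold=0.0000 ⇒ V=0.0000 continue | (k=7,j=6): S=169.6207, K−S=0.0000, hold=0.0000 ⇒ V=0.0000 continue | (k=7,j=7): S=225.1065, K−S=0.0000, hold=0.0000 ⇒ V=0.0000 continue  boundary S*=54.6818
step 6: (k=6,j=0): S=35.7667, K−S=33.9033, hold=33.2094 ⇒ V=33.9033 exercise | (k=6,j=1): S=47.4666, K−S=22.2034, hold=21.5839 ⇒ V=22.2034 exercise | (k=6,j=2): S=62.9937, K−S=6.6763, hold=9.3932 ⇒ V=9.3932 continue | (k=6,j=3): S=83.6000, K−S=0.0000, hold=1.9195 ⇒ V=1.9195 continue | (k=6,j=4): S=110.9469, K−S=0.0000, hold=0.0000 ⇒ V=0.0000 continue | (k=6,j=5): S=147.2395, K−S=0.0000, hold=0.0000 ⇒ V=0.0000 continue | (k=6,j=6): S=195.4040, K−S=0.0000, hold=0.0000 ⇒ V=0.0000 continue  boundary S*=47.4666
step 5: (k=5,j=0): S=41.2035, K−S=28.4665, hold=27.8072 ⇒ V=28.4665 exercise | (k=5,j=1): S=54.6818, K−S=14.9882, hold=15.7261 ⇒ V=15.7261 continue | (k=5,j=2): S=72.5691, K−S=0.0000, hold=5.6613 ⇒ V=5.6613 continue | (k=5,j=3): S=96.3077, K−S=0.0000, hold=0.9676 ⇒ V=0.9676 continue | (k=5,j=4): S=127.8115, K−S=0.0000, hold=0.0000 ⇒ V=0.0000 continue | (k=5,j=5): S=169.6207, K−S=0.0000, hold=0.0000 ⇒ V=0.0000 continue  boundary S*=41.2035
step 4: (k=4,j=0): S=47.4666, K−S=22.2034, hold=21.9401 ⇒ V=22.2034 exercise | (k=4,j=1): S=62.9937, K−S=6.6763, hold=10.6597 ⇒ V=10.6597 continue | (k=4,j=2): S=83.6000, K−S=0.0000, hold=3.3207 ⇒ V=3.3207 continue | (k=4,j=3): S=110.9469, K−S=0.0000, hold=0.4877 ⇒ V=0.4877 continue | (k=4,j=4): S=147.2395, K−S=0.0000, hold=0.0000 ⇒ V=0.0000 continue  boundary S*=47.4666
step 3: (k=3,j=0): S=54.6818, K−S=14.9882, hold=16.3375 ⇒ V=16.3375 continue | (k=3,j=1): S=72.5691, K−S=0.0000, hold=6.9761 ⇒ V=6.9761 continue | (k=3,j=2): S=96.3077, K−S=0.0000, hold=1.9093 ⇒ V=1.9093 continue | (k=3,j=3): S=127.8115, K−S=0.0000, hold=0.2458 ⇒ V=0.2458 continue  boundary S*=-
step 2: (k=2,j=0): S=62.9937, K−S=6.6763, hold=11.6026 ⇒ V=11.6026 continue | (k=2,j=1): S=83.6000, K−S=0.0000, hold=4.4380 ⇒ V=4.4380 continue | (k=2,j=2): S=110.9469, K−S=0.0000, hold=1.0811 ⇒ V=1.0811 continue  boundary S*=-
step 1: (k=1,j=0): S=72.5691, K−S=0.0000, hold=7.9907 ⇒ V=7.9907 continue | (k=1,j=1): S=96.3077, K−S=0.0000, hold=2.7589 ⇒ V=2.7589 continue  boundary S*=-
step 0: (k=0,j=0): S=83.6000, K−S=0.0000, hold=5.3595 ⇒ V=5.3595 continue  boundary S*=-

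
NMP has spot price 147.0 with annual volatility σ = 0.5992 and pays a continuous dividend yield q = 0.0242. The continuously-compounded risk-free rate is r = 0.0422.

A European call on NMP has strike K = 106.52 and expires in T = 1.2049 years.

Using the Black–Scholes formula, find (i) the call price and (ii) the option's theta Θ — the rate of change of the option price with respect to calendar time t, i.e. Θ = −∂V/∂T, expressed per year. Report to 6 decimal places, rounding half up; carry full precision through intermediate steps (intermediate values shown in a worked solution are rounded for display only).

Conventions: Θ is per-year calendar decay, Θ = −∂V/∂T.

price = 56.216673
Θ = -10.509247

σ√T = 0.5992·√1.2049 = 0.657729
d₁ = (ln(S/K) + (r−q+σ²/2)T) / (σ√T) = (ln(147.0/106.52) + (0.0422−0.0242+0.5992²/2)·1.2049) / 0.657729 = (0.322100 + 0.237992) / 0.657729 = 0.851554
d₂ = d₁ − σ√T = 0.851554 − 0.657729 = 0.193824
e^{−rT} = 0.950424
e^{−qT} = 0.971262
N(d₁) = 0.802769,  N(d₂) = 0.576843
Call price V = S·e^{−qT}·N(d₁) − K·e^{−rT}·N(d₂) = 114.615824 − 58.399150 = 56.216673
φ(d₁) = (1/√(2π))·e^{−d₁²/2} = 0.277618
Θ = −S·e^{−qT}·φ(d₁)·σ/(2√T) + q·S·e^{−qT}·N(d₁) − r·K·e^{−rT}·N(d₂) = −10.818506 + 2.773703 − 2.464444 = -10.509247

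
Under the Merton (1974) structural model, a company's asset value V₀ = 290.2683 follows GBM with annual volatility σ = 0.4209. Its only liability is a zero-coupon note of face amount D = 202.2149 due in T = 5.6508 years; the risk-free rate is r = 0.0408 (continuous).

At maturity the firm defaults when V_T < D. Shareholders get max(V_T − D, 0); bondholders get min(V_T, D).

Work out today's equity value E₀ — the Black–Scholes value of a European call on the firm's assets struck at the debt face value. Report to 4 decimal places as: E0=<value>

Work the structural quantities from V₀ = 290.2683 against face 202.2149:
d₁ = [ln(V₀/D) + (r + σ²/2)T] / (σ√T)
   = [ln(290.2683/202.2149) + (0.0408 + 0.5·0.4209²)·5.6508] / (0.4209·√5.6508)
   = [0.361475 + 0.731091] / 1.000539 = 1.091978
d₂ = d₁ − σ√T = 1.091978 − 1.000539 = 0.091439
N(d₁) = 0.862579,  N(d₂) = 0.536428,  e^(−rT) = 0.794095
E₀ = V₀·N(d₁) − D·e^(−rT)·N(d₂)
   = 290.2683·0.862579 − 202.2149·0.794095·0.536428 = 164.240781

E0=164.2408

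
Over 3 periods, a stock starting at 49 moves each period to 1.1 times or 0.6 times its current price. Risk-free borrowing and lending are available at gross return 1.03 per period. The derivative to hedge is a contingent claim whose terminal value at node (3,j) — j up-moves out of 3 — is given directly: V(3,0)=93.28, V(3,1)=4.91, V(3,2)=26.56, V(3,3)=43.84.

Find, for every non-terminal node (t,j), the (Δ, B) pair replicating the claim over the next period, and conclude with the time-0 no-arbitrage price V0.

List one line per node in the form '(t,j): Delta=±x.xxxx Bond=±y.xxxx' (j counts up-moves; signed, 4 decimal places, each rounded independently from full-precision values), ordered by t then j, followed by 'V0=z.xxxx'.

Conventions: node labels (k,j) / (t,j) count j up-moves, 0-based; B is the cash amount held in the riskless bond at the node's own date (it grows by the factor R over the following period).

(0,0): Delta=0.6256 Bond=2.8740
(1,0): Delta=0.4126 Bond=9.2235
(1,1): Delta=0.6446 Bond=1.9407
(2,0): Delta=-10.0193 Bond=193.5184
(2,1): Delta=1.3389 Bond=-20.4563
(2,2): Delta=0.5829 Bond=5.6544
V0=33.5302

Since d<R<u, set p* = (R−d)/(u−d) = 0.8600; price each node as the discounted p*-expectation of its children.
Expiry values: V(3,0)=93.2800, V(3,1)=4.9100, V(3,2)=26.5600, V(3,3)=43.8400
(2,0): S=17.6400. Δ = (V_up−V_dn)/(S_up−S_dn) = (4.9100−93.2800)/(19.4040−10.5840) = -10.0193. V = [p*·4.9100 + (1−p*)·93.2800]/1.03 = 16.7784. B = V − Δ·S = 193.5184.
(2,1): S=32.3400. Δ = (V_up−V_dn)/(S_up−S_dn) = (26.5600−4.9100)/(35.5740−19.4040) = 1.3389. V = [p*·26.5600 + (1−p*)·4.9100]/1.03 = 22.8437. B = V − Δ·S = -20.4563.
(2,2): S=59.2900. Δ = (V_up−V_dn)/(S_up−S_dn) = (43.8400−26.5600)/(65.2190−35.5740) = 0.5829. V = [p*·43.8400 + (1−p*)·26.5600]/1.03 = 40.2144. B = V − Δ·S = 5.6544.
(1,0): S=29.4000. Δ = (V_up−V_dn)/(S_up−S_dn) = (22.8437−16.7784)/(32.3400−17.6400) = 0.4126. V = [p*·22.8437 + (1−p*)·16.7784]/1.03 = 21.3539. B = V − Δ·S = 9.2235.
(1,1): S=53.9000. Δ = (V_up−V_dn)/(S_up−S_dn) = (40.2144−22.8437)/(59.2900−32.3400) = 0.6446. V = [p*·40.2144 + (1−p*)·22.8437]/1.03 = 36.6820. B = V − Δ·S = 1.9407.
(0,0): S=49.0000. Δ = (V_up−V_dn)/(S_up−S_dn) = (36.6820−21.3539)/(53.9000−29.4000) = 0.6256. V = [p*·36.6820 + (1−p*)·21.3539]/1.03 = 33.5302. B = V − Δ·S = 2.8740.
Sanity check at the root: Δ(0,0)·S0 + B(0,0) reproduces V0 = 33.5302.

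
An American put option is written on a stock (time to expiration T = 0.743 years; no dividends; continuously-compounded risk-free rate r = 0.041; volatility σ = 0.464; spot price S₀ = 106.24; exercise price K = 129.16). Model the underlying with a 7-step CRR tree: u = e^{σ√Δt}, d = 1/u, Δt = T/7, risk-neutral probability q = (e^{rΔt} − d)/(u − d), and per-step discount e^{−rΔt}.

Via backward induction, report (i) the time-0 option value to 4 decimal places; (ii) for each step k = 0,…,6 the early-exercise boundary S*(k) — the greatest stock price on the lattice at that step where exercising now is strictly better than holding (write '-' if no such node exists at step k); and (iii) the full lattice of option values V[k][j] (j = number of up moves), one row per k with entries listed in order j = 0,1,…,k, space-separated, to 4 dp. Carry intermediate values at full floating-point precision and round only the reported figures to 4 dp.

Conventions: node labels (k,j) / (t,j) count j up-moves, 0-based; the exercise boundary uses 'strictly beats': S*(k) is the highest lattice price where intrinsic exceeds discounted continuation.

price = 30.2572
boundary = - - 78.5207 67.5044 78.5207 91.3348 106.2400
tree:
30.2572
39.8418 20.0104
50.6393 28.3509 11.0359
61.6556 38.7417 17.2014 4.3673
71.1263 50.6393 26.0330 7.6619 0.7898
79.2683 61.6556 37.8252 13.3236 1.5157 0.0000
86.2680 71.1263 50.6393 22.9200 2.9088 0.0000 0.0000
92.2857 79.2683 61.6556 37.8252 5.5823 0.0000 0.0000 0.0000

Δt=0.10614  u=1.16319  d=0.85970  q=0.47665  discount=0.99566
step 7 (expiry): payoffs max(K−S,0) = 92.2857 79.2683 61.6556 37.8252 5.5823 0.0000 0.0000 0.0000
step 6: (k=6,j=0): S=42.8920, K−S=86.2680, hold=85.7071 ⇒ V=86.2680 exercise | (k=6,j=1): S=58.0337, K−S=71.1263, hold=70.5654 ⇒ V=71.1263 exercise | (k=6,j=2): S=78.5207, K−S=50.6393, hold=50.0784 ⇒ V=50.6393 exercise | (k=6,j=3): S=106.2400, K−S=22.9200, hold=22.3591 ⇒ V=22.9200 exercise | (k=6,j=4): S=143.7447, K−S=0.0000, hold=2.9088 ⇒ V=2.9088 continue | (k=6,j=5): S=194.4894, K−S=0.0000, hold=0.0000 ⇒ V=0.0000 continue | (k=6,j=6): S=263.1478, K−S=0.0000, hold=0.0000 ⇒ V=0.0000 continue  boundary S*=106.2400
step 5: (k=5,j=0): S=49.8917, K−S=79.2683, hold=78.7074 ⇒ V=79.2683 exercise | (k=5,j=1): S=67.5044, K−S=61.6556, hold=61.0947 ⇒ V=61.6556 exercise | (k=5,j=2): S=91.3348, K−S=37.8252, hold=37.2644 ⇒ V=37.8252 exercise | (k=5,j=3): S=123.5777, K−S=5.5823, hold=13.3236 ⇒ V=13.3236 continue | (k=5,j=4): S=167.2029, K−S=0.0000, hold=1.5157 ⇒ V=1.5157 continue | (k=5,j=5): S=226.2288, K−S=0.0000, hold=0.0000 ⇒ V=0.0000 continue  boundary S*=91.3348
step 4: (k=4,j=0): S=58.0337, K−S=71.1263, hold=70.5654 ⇒ V=71.1263 exercise | (k=4,j=1): S=78.5207, K−S=50.6393, hold=50.0784 ⇒ V=50.6393 exercise | (k=4,j=2): S=106.2400, K−S=22.9200, hold=26.0330 ⇒ V=26.0330 continue | (k=4,j=3): S=143.7447, K−S=0.0000, hold=7.6619 ⇒ V=7.6619 continue | (k=4,j=4): S=194.4894, K−S=0.0000, hold=0.7898 ⇒ V=0.7898 continue  boundary S*=78.5207
step 3: (k=3,j=0): S=67.5044, K−S=61.6556, hold=61.0947 ⇒ V=61.6556 exercise | (k=3,j=1): S=91.3348, K−S=37.8252, hold=38.7417 ⇒ V=38.7417 continue | (k=3,j=2): S=123.5777, K−S=5.5823, hold=17.2014 ⇒ V=17.2014 continue | (k=3,j=3): S=167.2029, K−S=0.0000, hold=4.3673 ⇒ V=4.3673 continue  boundary S*=67.5044
step 2: (k=2,j=0): S=78.5207, K−S=50.6393, hold=50.5134 ⇒ V=50.6393 exercise | (k=2,j=1): S=106.2400, K−S=22.9200, hold=28.3509 ⇒ V=28.3509 continue | (k=2,j=2): S=143.7447, K−S=0.0000, hold=11.0359 ⇒ V=11.0359 continue  boundary S*=78.5207
step 1: (k=1,j=0): S=91.3348, K−S=37.8252, hold=39.8418 ⇒ V=39.8418 continue | (k=1,j=1): S=123.5777, K−S=5.5823, hold=20.0104 ⇒ V=20.0104 continue  boundary S*=-
step 0: (k=0,j=0): S=106.2400, K−S=22.9200, hold=30.2572 ⇒ V=30.2572 continue  boundary S*=-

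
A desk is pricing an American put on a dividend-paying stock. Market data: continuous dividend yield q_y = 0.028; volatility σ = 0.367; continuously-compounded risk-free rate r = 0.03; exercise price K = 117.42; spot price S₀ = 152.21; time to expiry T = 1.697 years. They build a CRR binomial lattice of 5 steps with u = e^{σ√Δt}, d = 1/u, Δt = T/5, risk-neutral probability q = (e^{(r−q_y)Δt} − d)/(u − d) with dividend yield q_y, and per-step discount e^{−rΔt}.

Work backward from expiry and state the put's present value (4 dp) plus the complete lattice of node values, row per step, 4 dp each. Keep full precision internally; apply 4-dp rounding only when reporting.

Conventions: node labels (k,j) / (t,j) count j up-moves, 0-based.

price = 10.5709
tree:
10.5709
16.6639 3.3148
25.5822 6.0701 0.0000
37.8133 11.1157 0.0000 0.0000
52.7024 20.3552 0.0000 0.0000 0.0000
65.1603 37.2748 0.0000 0.0000 0.0000 0.0000

Δt=0.33940  u=1.23838  d=0.80750  q=0.44833  discount=0.98987
step 5 (expiry): payoffs max(K−S,0) = 65.1603 37.2748 0.0000 0.0000 0.0000 0.0000
k=4: (k=4,j=0): S=64.7176, K−S=52.7024, hold=52.1250 ⇒ V=52.7024 exercise | (k=4,j=1): S=99.2505, K−S=18.1695, hold=20.3552 ⇒ V=20.3552 continue | (k=4,j=2): S=152.2100, K−S=0.0000, hold=0.0000 ⇒ V=0.0000 continue | (k=4,j=3): S=233.4284, K−S=0.0000, hold=0.0000 ⇒ V=0.0000 continue | (k=4,j=4): S=357.9844, K−S=0.0000, hold=0.0000 ⇒ V=0.0000 continue
k=3: (k=3,j=0): S=80.1452, K−S=37.2748, hold=37.8133 ⇒ V=37.8133 continue | (k=3,j=1): S=122.9102, K−S=0.0000, hold=11.1157 ⇒ V=11.1157 continue | (k=3,j=2): S=188.4944, K−S=0.0000, hold=0.0000 ⇒ V=0.0000 continue | (k=3,j=3): S=289.0739, K−S=0.0000, hold=0.0000 ⇒ V=0.0000 continue
k=2: (k=2,j=0): S=99.2505, K−S=18.1695, hold=25.5822 ⇒ V=25.5822 continue | (k=2,j=1): S=152.2100, K−S=0.0000, hold=6.0701 ⇒ V=6.0701 continue | (k=2,j=2): S=233.4284, K−S=0.0000, hold=0.0000 ⇒ V=0.0000 continue
k=1: (k=1,j=0): S=122.9102, K−S=0.0000, hold=16.6639 ⇒ V=16.6639 continue | (k=1,j=1): S=188.4944, K−S=0.0000, hold=3.3148 ⇒ V=3.3148 continue
k=0: (k=0,j=0): S=152.2100, K−S=0.0000, hold=10.5709 ⇒ V=10.5709 continue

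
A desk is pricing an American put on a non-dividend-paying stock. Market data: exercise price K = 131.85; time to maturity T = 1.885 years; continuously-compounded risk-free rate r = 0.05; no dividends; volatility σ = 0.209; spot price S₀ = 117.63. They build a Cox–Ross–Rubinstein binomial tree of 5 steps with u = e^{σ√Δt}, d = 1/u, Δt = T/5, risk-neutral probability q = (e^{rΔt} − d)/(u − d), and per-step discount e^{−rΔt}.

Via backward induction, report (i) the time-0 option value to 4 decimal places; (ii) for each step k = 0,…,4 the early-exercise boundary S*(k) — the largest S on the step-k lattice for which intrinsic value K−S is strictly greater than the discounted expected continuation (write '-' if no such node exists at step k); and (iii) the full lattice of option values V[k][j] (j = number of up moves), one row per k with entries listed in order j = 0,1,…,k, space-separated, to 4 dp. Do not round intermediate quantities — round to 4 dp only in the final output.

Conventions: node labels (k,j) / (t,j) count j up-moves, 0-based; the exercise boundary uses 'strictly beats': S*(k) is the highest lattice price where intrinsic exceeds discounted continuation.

Δt=0.37700  u=1.13692  d=0.87957  q=0.54190  discount=0.98133
step 5 (expiry): payoffs max(K−S,0) = 69.9258 51.8070 28.3867 0.0000 0.0000 0.0000
step 4: (k=4,j=0): S=70.4031, K−S=61.4469, hold=58.9848 ⇒ V=61.4469 exercise | (k=4,j=1): S=91.0028, K−S=40.8472, hold=38.3851 ⇒ V=40.8472 exercise | (k=4,j=2): S=117.6300, K−S=14.2200, hold=12.7611 ⇒ V=14.2200 exercise | (k=4,j=3): S=152.0482, K−S=0.0000, hold=0.0000 ⇒ V=0.0000 continue | (k=4,j=4): S=196.5370, K−S=0.0000, hold=0.0000 ⇒ V=0.0000 continue  boundary S*=117.6300
step 3: (k=3,j=0): S=80.0430, K−S=51.8070, hold=49.3449 ⇒ V=51.8070 exercise | (k=3,j=1): S=103.4633, K−S=28.3867, hold=25.9246 ⇒ V=28.3867 exercise | (k=3,j=2): S=133.7364, K−S=0.0000, hold=6.3925 ⇒ V=6.3925 continue | (k=3,j=3): S=172.8673, K−S=0.0000, hold=0.0000 ⇒ V=0.0000 continue  boundary S*=103.4633
step 2: (k=2,j=0): S=91.0028, K−S=40.8472, hold=38.3851 ⇒ V=40.8472 exercise | (k=2,j=1): S=117.6300, K−S=14.2200, hold=16.1605 ⇒ V=16.1605 continue | (k=2,j=2): S=152.0482, K−S=0.0000, hold=2.8737 ⇒ V=2.8737 continue  boundary S*=91.0028
step 1: (k=1,j=0): S=103.4633, K−S=28.3867, hold=26.9565 ⇒ V=28.3867 exercise | (k=1,j=1): S=133.7364, K−S=0.0000, hold=8.7931 ⇒ V=8.7931 continue  boundary S*=103.4633
step 0: (k=0,j=0): S=117.6300, K−S=14.2200, hold=17.4371 ⇒ V=17.4371 continue  boundary S*=-

price = 17.4371
boundary = - 103.4633 91.0028 103.4633 117.6300
tree:
17.4371
28.3867 8.7931
40.8472 16.1605 2.8737
51.8070 28.3867 6.3925 0.0000
61.4469 40.8472 14.2200 0.0000 0.0000
69.9258 51.8070 28.3867 0.0000 0.0000 0.0000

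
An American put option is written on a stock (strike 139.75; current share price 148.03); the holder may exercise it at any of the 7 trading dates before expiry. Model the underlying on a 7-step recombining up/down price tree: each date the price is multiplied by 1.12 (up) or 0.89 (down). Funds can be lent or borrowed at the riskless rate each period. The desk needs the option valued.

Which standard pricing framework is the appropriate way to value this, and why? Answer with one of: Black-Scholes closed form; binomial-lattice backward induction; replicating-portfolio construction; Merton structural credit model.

Key observation: with exercise allowed before expiry on a discrete up/down model (7 steps from spot 148.03), the strike-139.75 put's value must be rolled back through the tree testing early exercise at each node.

framework: binomial-lattice backward induction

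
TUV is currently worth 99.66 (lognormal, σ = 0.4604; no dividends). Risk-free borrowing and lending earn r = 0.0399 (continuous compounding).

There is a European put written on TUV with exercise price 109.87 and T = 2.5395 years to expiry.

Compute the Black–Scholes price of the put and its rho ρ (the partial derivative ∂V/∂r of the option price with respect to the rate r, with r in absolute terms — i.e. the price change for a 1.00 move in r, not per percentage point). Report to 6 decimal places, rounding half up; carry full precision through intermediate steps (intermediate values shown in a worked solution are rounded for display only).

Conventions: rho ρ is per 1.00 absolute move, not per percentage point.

price = 28.286746
ρ = -161.665276

σ√T = 0.4604·√2.5395 = 0.733685
d₁ = (ln(S/K) + (r+σ²/2)T) / (σ√T) = (ln(99.66/109.87) + (0.0399+0.4604²/2)·2.5395) / 0.733685 = (-0.097533 + 0.370473) / 0.733685 = 0.372012
d₂ = d₁ − σ√T = 0.372012 − 0.733685 = -0.361673
e^{−rT} = 0.903638
N(−d₁) = 0.354942,  N(−d₂) = 0.641202
Put price V = K·e^{−rT}·N(−d₂) − S·N(−d₁) = 63.660278 − 35.373532 = 28.286746
ρ = −K·T·e^{−rT}·N(−d₂) = -161.665276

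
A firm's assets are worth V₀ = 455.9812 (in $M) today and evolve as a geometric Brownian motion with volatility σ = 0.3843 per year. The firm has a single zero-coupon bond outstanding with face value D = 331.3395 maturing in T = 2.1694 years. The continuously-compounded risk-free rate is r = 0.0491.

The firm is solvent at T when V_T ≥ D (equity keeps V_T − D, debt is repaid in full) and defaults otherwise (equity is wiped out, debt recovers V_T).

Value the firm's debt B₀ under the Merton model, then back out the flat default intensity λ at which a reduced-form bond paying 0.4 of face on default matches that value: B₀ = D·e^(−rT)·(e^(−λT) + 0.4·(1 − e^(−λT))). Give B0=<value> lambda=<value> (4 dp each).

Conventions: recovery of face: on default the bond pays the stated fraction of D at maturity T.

Work the structural quantities from V₀ = 455.9812 against face 331.3395:
d₁ = [ln(V₀/D) + (r + σ²/2)T] / (σ√T)
   = [ln(455.9812/331.3395) + (0.0491 + 0.5·0.3843²)·2.1694] / (0.3843·√2.1694)
   = [0.319308 + 0.266713] / 0.566031 = 1.035316
d₂ = d₁ − σ√T = 1.035316 − 0.566031 = 0.469285
N(d₁) = 0.849739,  N(d₂) = 0.680567,  e^(−rT) = 0.898959
E₀ = V₀·N(d₁) − D·e^(−rT)·N(d₂)
   = 455.9812·0.849739 − 331.3395·0.898959·0.680567 = 184.750968
B₀ = V₀ − E₀ = 455.9812 − 184.750968 = 271.230232
e^(−λT) = (B₀·e^(rT)/D − 0.4)/(1 − 0.4) = (271.2302·1.112397/331.3395 − 0.4)/0.6 = 0.85099009
λ = −ln(0.85099009)/2.1694 = 0.074378

B0=271.2302 lambda=0.0744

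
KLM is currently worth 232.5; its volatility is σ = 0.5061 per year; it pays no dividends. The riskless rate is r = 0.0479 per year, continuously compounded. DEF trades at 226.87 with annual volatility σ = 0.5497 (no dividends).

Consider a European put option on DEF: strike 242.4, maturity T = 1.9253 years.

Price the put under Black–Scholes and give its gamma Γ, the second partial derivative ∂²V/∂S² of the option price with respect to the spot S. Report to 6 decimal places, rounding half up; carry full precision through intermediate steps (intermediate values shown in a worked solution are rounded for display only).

σ√T = 0.5497·√1.9253 = 0.762737
d₁ = (ln(S/K) + (r+σ²/2)T) / (σ√T) = (ln(226.87/242.4) + (0.0479+0.5497²/2)·1.9253) / 0.762737 = (-0.066212 + 0.383106) / 0.762737 = 0.415469
d₂ = d₁ − σ√T = 0.415469 − 0.762737 = -0.347268
e^{−rT} = 0.911903
N(−d₁) = 0.338899,  N(−d₂) = 0.635805
Put price V = K·e^{−rT}·N(−d₂) − S·N(−d₁) = 140.541672 − 76.886069 = 63.655604
φ(d₁) = (1/√(2π))·e^{−d₁²/2} = 0.365955
Γ = φ(d₁) / (S·σ·√T) = 0.002115

price = 63.655604
Γ = 0.002115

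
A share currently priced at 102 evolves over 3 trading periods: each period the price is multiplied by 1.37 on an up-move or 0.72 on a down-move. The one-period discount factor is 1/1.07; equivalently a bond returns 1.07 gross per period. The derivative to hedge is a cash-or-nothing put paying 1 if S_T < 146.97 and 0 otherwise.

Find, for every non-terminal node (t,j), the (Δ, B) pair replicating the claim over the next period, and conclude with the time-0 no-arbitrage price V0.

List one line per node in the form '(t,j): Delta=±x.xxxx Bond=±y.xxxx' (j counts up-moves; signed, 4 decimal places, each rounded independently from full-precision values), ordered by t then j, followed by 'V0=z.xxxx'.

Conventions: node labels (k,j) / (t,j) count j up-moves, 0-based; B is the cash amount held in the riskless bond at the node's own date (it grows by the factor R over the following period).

(0,0): Delta=-0.0038 Bond=1.0785
(1,0): Delta=0.0000 Bond=0.8734
(1,1): Delta=-0.0055 Bond=1.3944
(2,0): Delta=0.0000 Bond=0.9346
(2,1): Delta=0.0000 Bond=0.9346
(2,2): Delta=-0.0080 Bond=1.9698
V0=0.6889

Arbitrage-free pricing uses the up-move probability p* = (R−d)/(u−d) = 0.5385, discounting each step at R = 1.07.
At maturity the claim pays: V(3,0)=1.0000, V(3,1)=1.0000, V(3,2)=1.0000, V(3,3)=0.0000
(2,0): S=52.8768. Δ = (V_up−V_dn)/(S_up−S_dn) = (1.0000−1.0000)/(72.4412−38.0713) = 0.0000. V = [p*·1.0000 + (1−p*)·1.0000]/1.07 = 0.9346. B = V − Δ·S = 0.9346.
(2,1): S=100.6128. Δ = (V_up−V_dn)/(S_up−S_dn) = (1.0000−1.0000)/(137.8395−72.4412) = 0.0000. V = [p*·1.0000 + (1−p*)·1.0000]/1.07 = 0.9346. B = V − Δ·S = 0.9346.
(2,2): S=191.4438. Δ = (V_up−V_dn)/(S_up−S_dn) = (0.0000−1.0000)/(262.2780−137.8395) = -0.0080. V = [p*·0.0000 + (1−p*)·1.0000]/1.07 = 0.4313. B = V − Δ·S = 1.9698.
(1,0): S=73.4400. Δ = (V_up−V_dn)/(S_up−S_dn) = (0.9346−0.9346)/(100.6128−52.8768) = 0.0000. V = [p*·0.9346 + (1−p*)·0.9346]/1.07 = 0.8734. B = V − Δ·S = 0.8734.
(1,1): S=139.7400. Δ = (V_up−V_dn)/(S_up−S_dn) = (0.4313−0.9346)/(191.4438−100.6128) = -0.0055. V = [p*·0.4313 + (1−p*)·0.9346]/1.07 = 0.6202. B = V − Δ·S = 1.3944.
(0,0): S=102.0000. Δ = (V_up−V_dn)/(S_up−S_dn) = (0.6202−0.8734)/(139.7400−73.4400) = -0.0038. V = [p*·0.6202 + (1−p*)·0.8734]/1.07 = 0.6889. B = V − Δ·S = 1.0785.
Sanity check at the root: Δ(0,0)·S0 + B(0,0) reproduces V0 = 0.6889.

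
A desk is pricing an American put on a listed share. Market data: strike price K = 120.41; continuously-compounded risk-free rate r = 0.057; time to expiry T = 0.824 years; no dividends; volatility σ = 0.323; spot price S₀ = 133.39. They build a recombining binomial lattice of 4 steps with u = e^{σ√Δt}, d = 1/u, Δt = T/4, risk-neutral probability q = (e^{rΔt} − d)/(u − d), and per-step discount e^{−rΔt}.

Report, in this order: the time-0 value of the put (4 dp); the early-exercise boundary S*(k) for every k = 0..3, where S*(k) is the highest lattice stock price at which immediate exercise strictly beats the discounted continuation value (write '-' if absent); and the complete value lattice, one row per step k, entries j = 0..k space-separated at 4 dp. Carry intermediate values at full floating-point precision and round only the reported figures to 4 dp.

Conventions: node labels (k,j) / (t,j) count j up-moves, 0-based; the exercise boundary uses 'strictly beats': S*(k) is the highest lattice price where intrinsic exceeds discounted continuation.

price = 7.7623
boundary = - - - 85.9250
tree:
7.7623
13.3142 2.4708
22.0280 5.0358 0.0000
34.4850 10.2635 0.0000 0.0000
46.2018 20.9182 0.0000 0.0000 0.0000

Δt=0.20600, u=1.15789, d=0.86364, q=0.50355, disc=e^(-rΔt)=0.98833
k=4 terminal: V=max(K-S,0) → 46.2018 20.9182 0.0000 0.0000 0.0000
k=3: j=0 S=85.9250 intr=34.4850 cont=33.0794 V=34.4850[EX]; j=1 S=115.2008 intr=5.2092 cont=10.2635 V=10.2635[hold]; j=2 S=154.4512 intr=0.0000 cont=0.0000 V=0.0000[hold]; j=3 S=207.0747 intr=0.0000 cont=0.0000 V=0.0000[hold]  S*(3)=85.9250
k=2: j=0 S=99.4918 intr=20.9182 cont=22.0280 V=22.0280[hold]; j=1 S=133.3900 intr=0.0000 cont=5.0358 V=5.0358[hold]; j=2 S=178.8377 intr=0.0000 cont=0.0000 V=0.0000[hold]  S*(2)=-
k=1: j=0 S=115.2008 intr=5.2092 cont=13.3142 V=13.3142[hold]; j=1 S=154.4512 intr=0.0000 cont=2.4708 V=2.4708[hold]  S*(1)=-
k=0: j=0 S=133.3900 intr=0.0000 cont=7.7623 V=7.7623[hold]  S*(0)=-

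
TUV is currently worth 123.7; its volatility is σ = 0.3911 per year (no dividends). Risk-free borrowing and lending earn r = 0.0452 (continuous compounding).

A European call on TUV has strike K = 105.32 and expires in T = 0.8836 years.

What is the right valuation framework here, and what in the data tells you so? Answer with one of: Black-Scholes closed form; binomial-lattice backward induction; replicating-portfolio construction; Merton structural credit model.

framework: Black-Scholes closed form

Key observation: a European claim on TUV (strike 105.32) — a lognormal (GBM) underlying with constant rate and volatility — has an exact closed-form value; no lattice or capital structure is involved.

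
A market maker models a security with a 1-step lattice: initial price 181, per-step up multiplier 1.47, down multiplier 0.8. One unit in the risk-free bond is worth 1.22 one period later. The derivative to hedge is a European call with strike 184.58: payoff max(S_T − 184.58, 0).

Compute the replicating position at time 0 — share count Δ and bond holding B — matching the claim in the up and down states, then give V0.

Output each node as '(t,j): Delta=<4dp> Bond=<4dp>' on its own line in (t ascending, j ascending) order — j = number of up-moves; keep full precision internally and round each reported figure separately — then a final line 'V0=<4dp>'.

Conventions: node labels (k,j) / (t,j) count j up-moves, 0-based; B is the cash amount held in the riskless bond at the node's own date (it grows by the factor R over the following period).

(0,0): Delta=0.6720 Bond=-79.7553
V0=41.8715

Since d<R<u, set p* = (R−d)/(u−d) = 0.6269; price each node as the discounted p*-expectation of its children.
Payoffs at expiry: V(1,0)=0.0000, V(1,1)=81.4900
Node (0,0) S=181.0000: V=(p*·81.4900+(1−p*)·0.0000)/1.22=41.8715; Δ=(81.4900−0.0000)/(266.0700−144.8000)=0.6720; B=V−Δ·S=-79.7553
Check: Δ(0,0)·S0 + B(0,0) = 41.8715 = V0.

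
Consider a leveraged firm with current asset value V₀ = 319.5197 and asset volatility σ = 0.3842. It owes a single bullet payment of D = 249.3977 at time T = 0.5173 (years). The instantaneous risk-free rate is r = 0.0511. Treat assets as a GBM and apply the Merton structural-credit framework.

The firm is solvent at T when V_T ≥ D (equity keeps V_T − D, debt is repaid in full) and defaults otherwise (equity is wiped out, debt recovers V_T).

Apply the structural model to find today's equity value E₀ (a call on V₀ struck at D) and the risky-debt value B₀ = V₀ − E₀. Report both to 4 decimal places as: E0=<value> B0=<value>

With assets at 319.5197 and a single debt payment of 249.3977 at 0.5173 years:
d₁ = [ln(V₀/D) + (r + σ²/2)T] / (σ√T)
   = [ln(319.5197/249.3977) + (0.0511 + 0.5·0.3842²)·0.5173] / (0.3842·√0.5173)
   = [0.247770 + 0.064613] / 0.276330 = 1.130471
d₂ = d₁ − σ√T = 1.130471 − 0.276330 = 0.854140
N(d₁) = 0.870861,  N(d₂) = 0.803486,  e^(−rT) = 0.973912
E₀ = V₀·N(d₁) − D·e^(−rT)·N(d₂)
   = 319.5197·0.870861 − 249.3977·0.973912·0.803486 = 83.097254
B₀ = V₀ − E₀ = 319.5197 − 83.097254 = 236.422446

E0=83.0973 B0=236.4224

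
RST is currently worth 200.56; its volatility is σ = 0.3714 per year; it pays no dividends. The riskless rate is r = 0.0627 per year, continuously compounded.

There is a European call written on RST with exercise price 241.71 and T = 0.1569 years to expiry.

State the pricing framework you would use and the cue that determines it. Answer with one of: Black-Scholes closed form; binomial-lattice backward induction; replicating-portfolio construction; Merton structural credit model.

Key observation: a European-exercise option on RST struck at 241.71 — a GBM underlying with constant parameters — admits an analytic price: the data contain no early exercise, no discrete tree, no debt structure.

framework: Black-Scholes closed form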